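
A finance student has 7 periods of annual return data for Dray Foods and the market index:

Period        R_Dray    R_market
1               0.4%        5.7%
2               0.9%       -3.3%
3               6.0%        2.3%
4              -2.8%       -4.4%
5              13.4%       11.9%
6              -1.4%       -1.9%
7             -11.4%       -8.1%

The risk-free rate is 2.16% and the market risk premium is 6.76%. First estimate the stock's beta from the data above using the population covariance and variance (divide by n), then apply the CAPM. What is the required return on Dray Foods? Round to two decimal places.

8.92%

Mean R_i = (0.4 + 0.9 + 6.0 − 2.8 + 13.4 − 1.4 − 11.4) / 7 = 0.7286%
Mean R_m = (5.7 − 3.3 + 2.3 − 4.4 + 11.9 − 1.9 − 8.1) / 7 = 0.3143%
Σ(R_i − R̄_i)(R_m − R̄_m) = 278.2871  ⇒  Cov = 278.2871 / 7 = 39.7553
Σ(R_m − R̄_m)² = 278.1686  ⇒  Var(R_m) = 278.1686 / 7 = 39.7384
β = Cov / Var(R_m) = 39.7553 / 39.7384 = 1.0004
E(R) = R_f + β × MRP = 2.16% + 1.0004 × 6.76% = 8.92%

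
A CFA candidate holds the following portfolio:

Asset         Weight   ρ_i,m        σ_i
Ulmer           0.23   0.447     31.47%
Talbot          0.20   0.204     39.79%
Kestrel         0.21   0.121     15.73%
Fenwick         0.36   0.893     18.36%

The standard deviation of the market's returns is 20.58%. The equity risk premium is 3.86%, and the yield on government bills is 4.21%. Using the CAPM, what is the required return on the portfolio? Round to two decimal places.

6.30%

β_Ulmer = 0.447 × 31.47% / 20.58% = 0.6835
β_Talbot = 0.204 × 39.79% / 20.58% = 0.3944
β_Kestrel = 0.121 × 15.73% / 20.58% = 0.0925
β_Fenwick = 0.893 × 18.36% / 20.58% = 0.7967
β_P = Σ w_i β_i = 0.23×0.6835 + 0.20×0.3944 + 0.21×0.0925 + 0.36×0.7967 = 0.5423
E(R_P) = R_f + β_P × MRP = 4.21% + 0.5423 × 3.86% = 6.30%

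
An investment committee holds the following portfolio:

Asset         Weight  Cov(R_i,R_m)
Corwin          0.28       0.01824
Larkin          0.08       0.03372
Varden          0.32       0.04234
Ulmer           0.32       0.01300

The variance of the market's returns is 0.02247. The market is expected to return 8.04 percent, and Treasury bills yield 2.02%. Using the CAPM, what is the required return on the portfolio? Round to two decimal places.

β_Corwin = 0.01824 / 0.02247 = 0.8117
β_Larkin = 0.03372 / 0.02247 = 1.5007
β_Varden = 0.04234 / 0.02247 = 1.8843
β_Ulmer = 0.01300 / 0.02247 = 0.5785
β_P = Σ w_i β_i = 0.28×0.8117 + 0.08×1.5007 + 0.32×1.8843 + 0.32×0.5785 = 1.1354
MRP = 8.04% − 2.02% = 6.02%
E(R_P) = R_f + β_P × MRP = 2.02% + 1.1354 × 6.02% = 8.86%

8.86%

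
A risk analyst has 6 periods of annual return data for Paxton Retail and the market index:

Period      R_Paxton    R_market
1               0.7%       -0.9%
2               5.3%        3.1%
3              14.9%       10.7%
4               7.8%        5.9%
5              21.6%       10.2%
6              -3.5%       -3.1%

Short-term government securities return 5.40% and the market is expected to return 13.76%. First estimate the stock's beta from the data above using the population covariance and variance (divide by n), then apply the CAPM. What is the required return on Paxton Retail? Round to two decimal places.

18.36%

Mean R_i = (0.7 + 5.3 + 14.9 + 7.8 + 21.6 − 3.5) / 6 = 7.8000%
Mean R_m = (-0.9 + 3.1 + 10.7 + 5.9 + 10.2 − 3.1) / 6 = 4.3167%
Σ(R_i − R̄_i)(R_m − R̄_m) = 250.4000  ⇒  Cov = 250.4000 / 6 = 41.7333
Σ(R_m − R̄_m)² = 161.5683  ⇒  Var(R_m) = 161.5683 / 6 = 26.9281
β = Cov / Var(R_m) = 41.7333 / 26.9281 = 1.5498
MRP = 13.76% − 5.40% = 8.36%
E(R) = R_f + β × MRP = 5.40% + 1.5498 × 8.36% = 18.36%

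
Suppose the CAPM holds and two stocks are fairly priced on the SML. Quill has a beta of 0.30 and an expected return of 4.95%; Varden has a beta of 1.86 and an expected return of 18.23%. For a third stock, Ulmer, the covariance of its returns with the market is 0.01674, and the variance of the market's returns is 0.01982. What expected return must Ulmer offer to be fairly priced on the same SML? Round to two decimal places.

MRP = (18.23% − 4.95%) / (1.86 − 0.30) = 8.5128%
R_f = 4.95% − 0.30 × 8.5128% = 2.3962%
β_Ulmer = Cov / Var(R_m) = 0.01674 / 0.01982 = 0.8446
E(R_Ulmer) = R_f + β × MRP = 2.3962% + 0.8446 × 8.5128% = 9.59%

9.59%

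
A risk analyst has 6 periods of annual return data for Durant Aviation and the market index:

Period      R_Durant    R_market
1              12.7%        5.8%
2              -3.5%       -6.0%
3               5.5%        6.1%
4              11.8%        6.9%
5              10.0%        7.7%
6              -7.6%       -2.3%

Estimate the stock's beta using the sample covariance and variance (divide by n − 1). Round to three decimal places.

Mean R_i = (12.7 − 3.5 + 5.5 + 11.8 + 10.0 − 7.6) / 6 = 4.8167%
Mean R_m = (5.8 − 6.0 + 6.1 + 6.9 + 7.7 − 2.3) / 6 = 3.0333%
Σ(R_i − R̄_i)(R_m − R̄_m) = 216.4467  ⇒  Cov = 216.4467 / 5 = 43.2893
Σ(R_m − R̄_m)² = 163.8333  ⇒  Var(R_m) = 163.8333 / 5 = 32.7667
β = Cov / Var(R_m) = 43.2893 / 32.7667 = 1.3211

1.321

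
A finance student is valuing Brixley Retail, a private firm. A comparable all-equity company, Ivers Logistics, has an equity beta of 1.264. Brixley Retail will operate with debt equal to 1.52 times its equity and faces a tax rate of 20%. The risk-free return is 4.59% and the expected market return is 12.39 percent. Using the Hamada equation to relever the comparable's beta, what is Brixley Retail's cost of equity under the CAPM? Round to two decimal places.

β_L = β_U × [1 + (1 − t)(D/E)] = 1.264 × [1 + (1 − 0.20) × 1.52]
    = 1.264 × [1 + 0.80 × 1.52] = 1.264 × 2.2160 = 2.8010
MRP = 12.39% − 4.59% = 7.80%
E(R) = R_f + β_L × MRP = 4.59% + 2.8010 × 7.80% = 26.44%

26.44%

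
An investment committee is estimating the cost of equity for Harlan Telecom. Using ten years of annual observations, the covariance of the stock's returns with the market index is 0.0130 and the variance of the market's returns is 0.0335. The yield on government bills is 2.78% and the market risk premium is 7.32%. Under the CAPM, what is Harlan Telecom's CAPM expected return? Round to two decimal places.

β = Cov(R_i, R_m) / Var(R_m) = 0.0130 / 0.0335 = 0.3881
E(R) = R_f + β × MRP = 2.78% + 0.3881 × 7.32% = 5.62%

5.62%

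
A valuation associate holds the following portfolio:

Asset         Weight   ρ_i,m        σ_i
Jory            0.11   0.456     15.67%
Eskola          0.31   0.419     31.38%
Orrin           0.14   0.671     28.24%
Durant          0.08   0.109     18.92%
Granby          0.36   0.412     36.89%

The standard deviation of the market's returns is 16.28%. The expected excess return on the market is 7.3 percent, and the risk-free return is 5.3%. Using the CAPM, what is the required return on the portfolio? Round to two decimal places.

β_Jory = 0.456 × 15.67% / 16.28% = 0.4389
β_Eskola = 0.419 × 31.38% / 16.28% = 0.8076
β_Orrin = 0.671 × 28.24% / 16.28% = 1.1639
β_Durant = 0.109 × 18.92% / 16.28% = 0.1267
β_Granby = 0.412 × 36.89% / 16.28% = 0.9336
β_P = Σ w_i β_i = 0.11×0.4389 + 0.31×0.8076 + 0.14×1.1639 + 0.08×0.1267 + 0.36×0.9336 = 0.8078
E(R_P) = R_f + β_P × MRP = 5.3% + 0.8078 × 7.3% = 11.20%

11.20%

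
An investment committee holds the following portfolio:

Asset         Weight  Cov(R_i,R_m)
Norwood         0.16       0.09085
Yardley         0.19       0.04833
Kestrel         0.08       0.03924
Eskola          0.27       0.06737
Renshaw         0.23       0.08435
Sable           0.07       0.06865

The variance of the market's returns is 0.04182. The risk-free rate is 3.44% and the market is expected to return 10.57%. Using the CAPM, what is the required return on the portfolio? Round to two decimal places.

15.25%

β_Norwood = 0.09085 / 0.04182 = 2.1724
β_Yardley = 0.04833 / 0.04182 = 1.1557
β_Kestrel = 0.03924 / 0.04182 = 0.9383
β_Eskola = 0.06737 / 0.04182 = 1.6110
β_Renshaw = 0.08435 / 0.04182 = 2.0170
β_Sable = 0.06865 / 0.04182 = 1.6416
β_P = Σ w_i β_i = 0.16×2.1724 + 0.19×1.1557 + 0.08×0.9383 + 0.27×1.6110 + 0.23×2.0170 + 0.07×1.6416 = 1.6560
MRP = 10.57% − 3.44% = 7.13%
E(R_P) = R_f + β_P × MRP = 3.44% + 1.6560 × 7.13% = 15.25%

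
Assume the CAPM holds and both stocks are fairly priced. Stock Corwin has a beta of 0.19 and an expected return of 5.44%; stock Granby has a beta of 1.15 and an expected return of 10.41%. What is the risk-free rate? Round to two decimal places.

Both satisfy E(R) = R_f + β·MRP, so the slope of the SML is
MRP = (10.41% − 5.44%) / (1.15 − 0.19) = 4.97% / 0.96 = 5.1771%
R_f = E(R_Corwin) − β_Corwin·MRP = 5.44% − 0.19 × 5.1771% = 4.4564%

4.46%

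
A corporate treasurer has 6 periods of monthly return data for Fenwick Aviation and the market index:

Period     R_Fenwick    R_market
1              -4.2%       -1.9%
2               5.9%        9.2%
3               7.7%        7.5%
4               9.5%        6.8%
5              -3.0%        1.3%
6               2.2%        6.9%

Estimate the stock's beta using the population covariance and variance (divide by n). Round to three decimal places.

1.152

Mean R_i = (-4.2 + 5.9 + 7.7 + 9.5 − 3.0 + 2.2) / 6 = 3.0167%
Mean R_m = (-1.9 + 9.2 + 7.5 + 6.8 + 1.3 + 6.9) / 6 = 4.9667%
Σ(R_i − R̄_i)(R_m − R̄_m) = 105.9933  ⇒  Cov = 105.9933 / 6 = 17.6656
Σ(R_m − R̄_m)² = 92.0333  ⇒  Var(R_m) = 92.0333 / 6 = 15.3389
β = Cov / Var(R_m) = 17.6656 / 15.3389 = 1.1517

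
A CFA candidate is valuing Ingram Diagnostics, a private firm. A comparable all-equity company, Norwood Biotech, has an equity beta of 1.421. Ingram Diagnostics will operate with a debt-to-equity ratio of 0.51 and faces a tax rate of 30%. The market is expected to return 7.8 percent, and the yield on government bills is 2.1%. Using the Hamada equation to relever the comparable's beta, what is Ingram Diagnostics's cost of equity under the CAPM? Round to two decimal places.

β_L = β_U × [1 + (1 − t)(D/E)] = 1.421 × [1 + (1 − 0.30) × 0.51]
    = 1.421 × [1 + 0.70 × 0.51] = 1.421 × 1.3570 = 1.9283
MRP = 7.8% − 2.1% = 5.70%
E(R) = R_f + β_L × MRP = 2.1% + 1.9283 × 5.7% = 13.09%

13.09%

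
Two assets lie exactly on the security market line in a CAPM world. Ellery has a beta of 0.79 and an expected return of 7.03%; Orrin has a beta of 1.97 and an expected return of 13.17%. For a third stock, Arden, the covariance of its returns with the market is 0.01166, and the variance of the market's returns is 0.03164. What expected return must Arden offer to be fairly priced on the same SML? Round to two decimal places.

4.84%

MRP = (13.17% − 7.03%) / (1.97 − 0.79) = 5.2034%
R_f = 7.03% − 0.79 × 5.2034% = 2.9193%
β_Arden = Cov / Var(R_m) = 0.01166 / 0.03164 = 0.3685
E(R_Arden) = R_f + β × MRP = 2.9193% + 0.3685 × 5.2034% = 4.84%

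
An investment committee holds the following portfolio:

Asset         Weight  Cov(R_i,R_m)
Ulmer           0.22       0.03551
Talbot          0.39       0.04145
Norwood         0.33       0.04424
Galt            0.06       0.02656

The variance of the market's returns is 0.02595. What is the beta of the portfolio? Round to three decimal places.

1.548

β_Ulmer = 0.03551 / 0.02595 = 1.3684
β_Talbot = 0.04145 / 0.02595 = 1.5973
β_Norwood = 0.04424 / 0.02595 = 1.7048
β_Galt = 0.02656 / 0.02595 = 1.0235
β_P = Σ w_i β_i = 0.22×1.3684 + 0.39×1.5973 + 0.33×1.7048 + 0.06×1.0235 = 1.5480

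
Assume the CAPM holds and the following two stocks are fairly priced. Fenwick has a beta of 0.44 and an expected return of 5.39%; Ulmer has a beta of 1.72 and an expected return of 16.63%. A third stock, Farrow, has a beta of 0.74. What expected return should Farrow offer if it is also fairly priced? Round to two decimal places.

MRP (SML slope) = (16.63% − 5.39%) / (1.72 − 0.44) = 11.24% / 1.28 = 8.7813%
R_f (intercept) = 5.39% − 0.44 × 8.7813% = 1.5262%
E(R_Farrow) = R_f + β × MRP = 1.5262% + 0.74 × 8.7813% = 8.02%

8.02%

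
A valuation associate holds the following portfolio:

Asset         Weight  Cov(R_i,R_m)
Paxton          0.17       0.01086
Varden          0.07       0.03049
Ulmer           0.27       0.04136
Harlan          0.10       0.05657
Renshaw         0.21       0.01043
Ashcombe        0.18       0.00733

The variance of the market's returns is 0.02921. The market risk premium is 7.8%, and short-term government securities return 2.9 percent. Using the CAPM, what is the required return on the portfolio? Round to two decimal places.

β_Paxton = 0.01086 / 0.02921 = 0.3718
β_Varden = 0.03049 / 0.02921 = 1.0438
β_Ulmer = 0.04136 / 0.02921 = 1.4160
β_Harlan = 0.05657 / 0.02921 = 1.9367
β_Renshaw = 0.01043 / 0.02921 = 0.3571
β_Ashcombe = 0.00733 / 0.02921 = 0.2509
β_P = Σ w_i β_i = 0.17×0.3718 + 0.07×1.0438 + 0.27×1.4160 + 0.10×1.9367 + 0.21×0.3571 + 0.18×0.2509 = 0.8324
E(R_P) = R_f + β_P × MRP = 2.9% + 0.8324 × 7.8% = 9.39%

9.39%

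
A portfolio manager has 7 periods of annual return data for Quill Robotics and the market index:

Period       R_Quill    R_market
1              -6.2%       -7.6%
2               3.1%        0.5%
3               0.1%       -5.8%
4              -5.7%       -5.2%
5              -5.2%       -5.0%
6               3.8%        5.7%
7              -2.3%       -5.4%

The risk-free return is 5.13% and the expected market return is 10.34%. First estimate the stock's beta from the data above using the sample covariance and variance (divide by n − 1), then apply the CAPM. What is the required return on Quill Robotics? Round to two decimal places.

9.00%

Mean R_i = (-6.2 + 3.1 + 0.1 − 5.7 − 5.2 + 3.8 − 2.3) / 7 = -1.7714%
Mean R_m = (-7.6 + 0.5 − 5.8 − 5.2 − 5.0 + 5.7 − 5.4) / 7 = -3.2571%
Σ(R_i − R̄_i)(R_m − R̄_m) = 97.4214  ⇒  Cov = 97.4214 / 6 = 16.2369
Σ(R_m − R̄_m)² = 131.0771  ⇒  Var(R_m) = 131.0771 / 6 = 21.8462
β = Cov / Var(R_m) = 16.2369 / 21.8462 = 0.7432
MRP = 10.34% − 5.13% = 5.21%
E(R) = R_f + β × MRP = 5.13% + 0.7432 × 5.21% = 9.00%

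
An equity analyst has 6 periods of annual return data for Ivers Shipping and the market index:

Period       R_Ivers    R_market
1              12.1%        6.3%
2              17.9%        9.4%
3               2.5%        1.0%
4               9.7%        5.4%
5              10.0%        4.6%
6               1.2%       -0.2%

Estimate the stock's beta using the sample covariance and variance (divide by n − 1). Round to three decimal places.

Mean R_i = (12.1 + 17.9 + 2.5 + 9.7 + 10.0 + 1.2) / 6 = 8.9000%
Mean R_m = (6.3 + 9.4 + 1.0 + 5.4 + 4.6 − 0.2) / 6 = 4.4167%
Σ(R_i − R̄_i)(R_m − R̄_m) = 109.2800  ⇒  Cov = 109.2800 / 5 = 21.8560
Σ(R_m − R̄_m)² = 62.3683  ⇒  Var(R_m) = 62.3683 / 5 = 12.4737
β = Cov / Var(R_m) = 21.8560 / 12.4737 = 1.7522

1.752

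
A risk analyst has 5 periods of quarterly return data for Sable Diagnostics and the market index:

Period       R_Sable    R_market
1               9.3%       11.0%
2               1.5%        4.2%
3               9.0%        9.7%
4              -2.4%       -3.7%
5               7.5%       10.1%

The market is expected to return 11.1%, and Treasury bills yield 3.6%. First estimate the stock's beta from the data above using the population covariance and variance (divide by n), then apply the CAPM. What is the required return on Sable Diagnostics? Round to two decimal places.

Mean R_i = (9.3 + 1.5 + 9.0 − 2.4 + 7.5) / 5 = 4.9800%
Mean R_m = (11.0 + 4.2 + 9.7 − 3.7 + 10.1) / 5 = 6.2600%
Σ(R_i − R̄_i)(R_m − R̄_m) = 124.6560  ⇒  Cov = 124.6560 / 5 = 24.9312
Σ(R_m − R̄_m)² = 152.4920  ⇒  Var(R_m) = 152.4920 / 5 = 30.4984
β = Cov / Var(R_m) = 24.9312 / 30.4984 = 0.8175
MRP = 11.1% − 3.6% = 7.50%
E(R) = R_f + β × MRP = 3.6% + 0.8175 × 7.5% = 9.73%

9.73%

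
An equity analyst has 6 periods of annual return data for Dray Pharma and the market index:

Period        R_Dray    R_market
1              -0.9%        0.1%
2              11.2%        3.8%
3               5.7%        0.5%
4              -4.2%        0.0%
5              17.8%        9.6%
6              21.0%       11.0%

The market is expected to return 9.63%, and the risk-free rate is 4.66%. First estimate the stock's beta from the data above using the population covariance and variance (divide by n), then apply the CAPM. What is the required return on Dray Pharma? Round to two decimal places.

Mean R_i = (-0.9 + 11.2 + 5.7 − 4.2 + 17.8 + 21.0) / 6 = 8.4333%
Mean R_m = (0.1 + 3.8 + 0.5 + 0.0 + 9.6 + 11.0) / 6 = 4.1667%
Σ(R_i − R̄_i)(R_m − R̄_m) = 236.3667  ⇒  Cov = 236.3667 / 6 = 39.3945
Σ(R_m − R̄_m)² = 123.6933  ⇒  Var(R_m) = 123.6933 / 6 = 20.6156
β = Cov / Var(R_m) = 39.3945 / 20.6156 = 1.9109
MRP = 9.63% − 4.66% = 4.97%
E(R) = R_f + β × MRP = 4.66% + 1.9109 × 4.97% = 14.16%

14.16%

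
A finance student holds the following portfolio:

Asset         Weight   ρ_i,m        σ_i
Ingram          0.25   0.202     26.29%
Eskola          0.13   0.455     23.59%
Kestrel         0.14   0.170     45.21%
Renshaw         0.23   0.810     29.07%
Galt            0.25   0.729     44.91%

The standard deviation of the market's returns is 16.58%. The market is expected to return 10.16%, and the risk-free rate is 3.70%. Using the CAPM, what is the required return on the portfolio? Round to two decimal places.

10.48%

β_Ingram = 0.202 × 26.29% / 16.58% = 0.3203
β_Eskola = 0.455 × 23.59% / 16.58% = 0.6474
β_Kestrel = 0.170 × 45.21% / 16.58% = 0.4636
β_Renshaw = 0.810 × 29.07% / 16.58% = 1.4202
β_Galt = 0.729 × 44.91% / 16.58% = 1.9746
β_P = Σ w_i β_i = 0.25×0.3203 + 0.13×0.6474 + 0.14×0.4636 + 0.23×1.4202 + 0.25×1.9746 = 1.0494
MRP = 10.16% − 3.70% = 6.46%
E(R_P) = R_f + β_P × MRP = 3.70% + 1.0494 × 6.46% = 10.48%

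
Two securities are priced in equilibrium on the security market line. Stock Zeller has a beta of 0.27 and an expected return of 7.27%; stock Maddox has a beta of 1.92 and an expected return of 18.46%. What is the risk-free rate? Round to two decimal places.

Both satisfy E(R) = R_f + β·MRP, so the slope of the SML is
MRP = (18.46% − 7.27%) / (1.92 − 0.27) = 11.19% / 1.65 = 6.7818%
R_f = E(R_Zeller) − β_Zeller·MRP = 7.27% − 0.27 × 6.7818% = 5.4389%

5.44%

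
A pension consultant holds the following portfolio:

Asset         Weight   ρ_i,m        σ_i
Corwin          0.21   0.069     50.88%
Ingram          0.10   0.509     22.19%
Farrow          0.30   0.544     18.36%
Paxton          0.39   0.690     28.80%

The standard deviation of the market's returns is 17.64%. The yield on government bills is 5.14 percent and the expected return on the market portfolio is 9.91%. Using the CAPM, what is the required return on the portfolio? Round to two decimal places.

β_Corwin = 0.069 × 50.88% / 17.64% = 0.1990
β_Ingram = 0.509 × 22.19% / 17.64% = 0.6403
β_Farrow = 0.544 × 18.36% / 17.64% = 0.5662
β_Paxton = 0.690 × 28.80% / 17.64% = 1.1265
β_P = Σ w_i β_i = 0.21×0.1990 + 0.10×0.6403 + 0.30×0.5662 + 0.39×1.1265 = 0.7150
MRP = 9.91% − 5.14% = 4.77%
E(R_P) = R_f + β_P × MRP = 5.14% + 0.7150 × 4.77% = 8.55%

8.55%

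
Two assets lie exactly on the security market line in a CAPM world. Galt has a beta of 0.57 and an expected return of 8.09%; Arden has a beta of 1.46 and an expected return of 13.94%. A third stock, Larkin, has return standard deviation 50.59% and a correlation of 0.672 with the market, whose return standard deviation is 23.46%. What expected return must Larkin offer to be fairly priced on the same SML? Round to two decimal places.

13.87%

MRP = (13.94% − 8.09%) / (1.46 − 0.57) = 6.5730%
R_f = 8.09% − 0.57 × 6.5730% = 4.3434%
β_Larkin = ρ·σ_i/σ_m = 0.672 × 50.59 / 23.46 = 1.4491
E(R_Larkin) = R_f + β × MRP = 4.3434% + 1.4491 × 6.5730% = 13.87%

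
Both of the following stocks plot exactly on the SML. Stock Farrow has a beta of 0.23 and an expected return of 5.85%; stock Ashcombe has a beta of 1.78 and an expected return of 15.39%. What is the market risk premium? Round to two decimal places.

Both satisfy E(R) = R_f + β·MRP, so the slope of the SML is
MRP = (15.39% − 5.85%) / (1.78 − 0.23) = 9.54% / 1.55 = 6.1548%

6.15%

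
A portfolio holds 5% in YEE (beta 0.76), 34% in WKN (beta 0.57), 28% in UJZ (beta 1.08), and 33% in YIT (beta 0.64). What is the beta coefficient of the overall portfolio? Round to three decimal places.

β_P = Σ w_i β_i = 0.05×0.76 + 0.34×0.57 + 0.28×1.08 + 0.33×0.64 = 0.7454

0.745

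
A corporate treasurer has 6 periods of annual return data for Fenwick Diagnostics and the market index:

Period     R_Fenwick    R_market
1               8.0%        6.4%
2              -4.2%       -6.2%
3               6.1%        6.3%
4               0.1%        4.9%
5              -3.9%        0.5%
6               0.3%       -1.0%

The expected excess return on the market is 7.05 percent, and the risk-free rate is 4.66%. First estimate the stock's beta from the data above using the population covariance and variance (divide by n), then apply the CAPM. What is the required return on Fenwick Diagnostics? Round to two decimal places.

10.45%

Mean R_i = (8.0 − 4.2 + 6.1 + 0.1 − 3.9 + 0.3) / 6 = 1.0667%
Mean R_m = (6.4 − 6.2 + 6.3 + 4.9 + 0.5 − 1.0) / 6 = 1.8167%
Σ(R_i − R̄_i)(R_m − R̄_m) = 102.2833  ⇒  Cov = 102.2833 / 6 = 17.0472
Σ(R_m − R̄_m)² = 124.5483  ⇒  Var(R_m) = 124.5483 / 6 = 20.7581
β = Cov / Var(R_m) = 17.0472 / 20.7581 = 0.8212
E(R) = R_f + β × MRP = 4.66% + 0.8212 × 7.05% = 10.45%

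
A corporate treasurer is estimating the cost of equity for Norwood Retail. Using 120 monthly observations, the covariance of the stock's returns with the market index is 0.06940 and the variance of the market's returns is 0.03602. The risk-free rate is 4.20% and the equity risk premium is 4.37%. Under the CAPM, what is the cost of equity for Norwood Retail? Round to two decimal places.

β = Cov(R_i, R_m) / Var(R_m) = 0.06940 / 0.03602 = 1.9267
E(R) = R_f + β × MRP = 4.20% + 1.9267 × 4.37% = 12.62%

12.62%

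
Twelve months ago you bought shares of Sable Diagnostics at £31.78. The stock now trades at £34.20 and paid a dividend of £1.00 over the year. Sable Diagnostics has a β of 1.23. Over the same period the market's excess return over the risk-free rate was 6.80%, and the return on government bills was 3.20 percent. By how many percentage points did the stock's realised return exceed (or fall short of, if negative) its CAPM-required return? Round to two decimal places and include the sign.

Realised HPR = (P1 + D1 − P0) / P0 = (34.20 + 1.00 − 31.78) / 31.78 = 3.42 / 31.78 = 10.7615%
CAPM required = R_f + β·MRP = 3.20% + 1.23 × 6.80% = 11.5640%
α = realised − required = 10.7615% − 11.5640% = -0.80%

-0.80%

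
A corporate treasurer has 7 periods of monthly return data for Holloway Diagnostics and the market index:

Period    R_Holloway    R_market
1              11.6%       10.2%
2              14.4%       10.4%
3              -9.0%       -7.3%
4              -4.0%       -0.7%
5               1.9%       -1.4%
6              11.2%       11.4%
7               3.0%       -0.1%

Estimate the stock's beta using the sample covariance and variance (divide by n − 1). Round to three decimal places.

Mean R_i = (11.6 + 14.4 − 9.0 − 4.0 + 1.9 + 11.2 + 3.0) / 7 = 4.1571%
Mean R_m = (10.2 + 10.4 − 7.3 − 0.7 − 1.4 + 11.4 − 0.1) / 7 = 3.2143%
Σ(R_i − R̄_i)(R_m − R̄_m) = 367.7643  ⇒  Cov = 367.7643 / 6 = 61.2941
Σ(R_m − R̄_m)² = 325.5886  ⇒  Var(R_m) = 325.5886 / 6 = 54.2648
β = Cov / Var(R_m) = 61.2941 / 54.2648 = 1.1295

1.130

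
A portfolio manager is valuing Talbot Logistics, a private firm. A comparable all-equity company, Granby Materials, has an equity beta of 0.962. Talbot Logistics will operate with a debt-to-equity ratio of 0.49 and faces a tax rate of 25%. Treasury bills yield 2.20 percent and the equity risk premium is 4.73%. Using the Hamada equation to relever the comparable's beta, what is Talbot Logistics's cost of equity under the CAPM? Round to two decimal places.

β_L = β_U × [1 + (1 − t)(D/E)] = 0.962 × [1 + (1 − 0.25) × 0.49]
    = 0.962 × [1 + 0.75 × 0.49] = 0.962 × 1.3675 = 1.3155
E(R) = R_f + β_L × MRP = 2.20% + 1.3155 × 4.73% = 8.42%

8.42%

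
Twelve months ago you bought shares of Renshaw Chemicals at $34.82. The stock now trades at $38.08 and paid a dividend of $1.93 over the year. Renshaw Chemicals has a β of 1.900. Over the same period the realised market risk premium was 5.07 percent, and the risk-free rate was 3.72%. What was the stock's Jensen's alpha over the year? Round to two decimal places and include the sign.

+1.55%

Realised HPR = (P1 + D1 − P0) / P0 = (38.08 + 1.93 − 34.82) / 34.82 = 5.19 / 34.82 = 14.9052%
CAPM required = R_f + β·MRP = 3.72% + 1.900 × 5.07% = 13.35300%
α = realised − required = 14.9052% − 13.35300% = +1.55%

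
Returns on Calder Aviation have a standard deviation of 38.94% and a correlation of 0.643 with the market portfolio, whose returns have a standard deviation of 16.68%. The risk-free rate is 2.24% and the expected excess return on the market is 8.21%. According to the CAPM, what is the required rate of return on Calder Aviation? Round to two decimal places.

14.56%

β = ρ × σ_i / σ_m = 0.643 × 38.94% / 16.68% = 1.5011
E(R) = 2.24% + 1.5011 × 8.21% = 14.56%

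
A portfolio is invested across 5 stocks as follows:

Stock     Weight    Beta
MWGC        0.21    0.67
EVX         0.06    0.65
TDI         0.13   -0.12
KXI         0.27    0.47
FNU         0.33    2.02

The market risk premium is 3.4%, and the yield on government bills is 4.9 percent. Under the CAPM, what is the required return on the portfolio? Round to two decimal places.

8.16%

β_P = Σ w_i β_i = 0.21×0.67 + 0.06×0.65 + 0.13×-0.12 + 0.27×0.47 + 0.33×2.02 = 0.9576
E(R_P) = R_f + β_P × MRP = 4.9% + 0.9576 × 3.4% = 8.16%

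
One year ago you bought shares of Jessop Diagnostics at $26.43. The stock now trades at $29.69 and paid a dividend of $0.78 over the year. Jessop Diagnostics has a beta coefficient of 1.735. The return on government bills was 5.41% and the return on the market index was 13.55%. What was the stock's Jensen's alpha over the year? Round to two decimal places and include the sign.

Realised HPR = (P1 + D1 − P0) / P0 = (29.69 + 0.78 − 26.43) / 26.43 = 4.04 / 26.43 = 15.2857%
MRP = 13.55% − 5.41% = 8.14%
CAPM required = R_f + β·MRP = 5.41% + 1.735 × 8.14% = 19.53290%
α = realised − required = 15.2857% − 19.53290% = -4.25%

-4.25%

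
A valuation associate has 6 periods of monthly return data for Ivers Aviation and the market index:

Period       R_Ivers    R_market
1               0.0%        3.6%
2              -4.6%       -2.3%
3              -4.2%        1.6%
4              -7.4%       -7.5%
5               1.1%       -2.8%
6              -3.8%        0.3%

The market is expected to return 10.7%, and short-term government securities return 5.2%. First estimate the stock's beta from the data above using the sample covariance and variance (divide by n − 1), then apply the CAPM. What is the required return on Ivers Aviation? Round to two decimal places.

Mean R_i = (0.0 − 4.6 − 4.2 − 7.4 + 1.1 − 3.8) / 6 = -3.1500%
Mean R_m = (3.6 − 2.3 + 1.6 − 7.5 − 2.8 + 0.3) / 6 = -1.1833%
Σ(R_i − R̄_i)(R_m − R̄_m) = 32.7750  ⇒  Cov = 32.7750 / 5 = 6.5550
Σ(R_m − R̄_m)² = 76.5883  ⇒  Var(R_m) = 76.5883 / 5 = 15.3177
β = Cov / Var(R_m) = 6.5550 / 15.3177 = 0.4279
MRP = 10.7% − 5.2% = 5.50%
E(R) = R_f + β × MRP = 5.2% + 0.4279 × 5.5% = 7.55%

7.55%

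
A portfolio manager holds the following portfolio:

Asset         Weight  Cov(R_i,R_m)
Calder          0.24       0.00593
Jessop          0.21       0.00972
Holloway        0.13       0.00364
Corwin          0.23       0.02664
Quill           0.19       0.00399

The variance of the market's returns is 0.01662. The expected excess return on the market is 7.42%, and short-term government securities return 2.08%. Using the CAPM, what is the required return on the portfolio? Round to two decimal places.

6.91%

β_Calder = 0.00593 / 0.01662 = 0.3568
β_Jessop = 0.00972 / 0.01662 = 0.5848
β_Holloway = 0.00364 / 0.01662 = 0.2190
β_Corwin = 0.02664 / 0.01662 = 1.6029
β_Quill = 0.00399 / 0.01662 = 0.2401
β_P = Σ w_i β_i = 0.24×0.3568 + 0.21×0.5848 + 0.13×0.2190 + 0.23×1.6029 + 0.19×0.2401 = 0.6512
E(R_P) = R_f + β_P × MRP = 2.08% + 0.6512 × 7.42% = 6.91%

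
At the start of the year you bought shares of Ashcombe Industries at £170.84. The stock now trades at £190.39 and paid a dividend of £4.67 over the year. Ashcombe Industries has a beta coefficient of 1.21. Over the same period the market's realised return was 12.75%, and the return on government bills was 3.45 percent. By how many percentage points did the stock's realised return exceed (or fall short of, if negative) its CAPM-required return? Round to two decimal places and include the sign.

-0.53%

Realised HPR = (P1 + D1 − P0) / P0 = (190.39 + 4.67 − 170.84) / 170.84 = 24.22 / 170.84 = 14.1770%
MRP = 12.75% − 3.45% = 9.30%
CAPM required = R_f + β·MRP = 3.45% + 1.21 × 9.30% = 14.7030%
α = realised − required = 14.1770% − 14.7030% = -0.53%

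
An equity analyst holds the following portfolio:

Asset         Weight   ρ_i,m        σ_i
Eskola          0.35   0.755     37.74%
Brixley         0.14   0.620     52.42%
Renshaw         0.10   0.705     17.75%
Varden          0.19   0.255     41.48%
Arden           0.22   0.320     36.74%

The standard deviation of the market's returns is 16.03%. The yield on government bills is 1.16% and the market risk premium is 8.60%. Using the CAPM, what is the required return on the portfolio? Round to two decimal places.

12.09%

β_Eskola = 0.755 × 37.74% / 16.03% = 1.7775
β_Brixley = 0.620 × 52.42% / 16.03% = 2.0275
β_Renshaw = 0.705 × 17.75% / 16.03% = 0.7806
β_Varden = 0.255 × 41.48% / 16.03% = 0.6599
β_Arden = 0.320 × 36.74% / 16.03% = 0.7334
β_P = Σ w_i β_i = 0.35×1.7775 + 0.14×2.0275 + 0.10×0.7806 + 0.19×0.6599 + 0.22×0.7334 = 1.2708
E(R_P) = R_f + β_P × MRP = 1.16% + 1.2708 × 8.60% = 12.09%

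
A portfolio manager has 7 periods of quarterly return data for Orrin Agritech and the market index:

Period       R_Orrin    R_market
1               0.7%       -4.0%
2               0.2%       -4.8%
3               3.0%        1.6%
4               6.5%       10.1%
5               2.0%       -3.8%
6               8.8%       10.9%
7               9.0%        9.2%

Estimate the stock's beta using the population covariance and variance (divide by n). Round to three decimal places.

0.502

Mean R_i = (0.7 + 0.2 + 3.0 + 6.5 + 2.0 + 8.8 + 9.0) / 7 = 4.3143%
Mean R_m = (-4.0 − 4.8 + 1.6 + 10.1 − 3.8 + 10.9 + 9.2) / 7 = 2.7429%
Σ(R_i − R̄_i)(R_m − R̄_m) = 154.9757  ⇒  Cov = 154.9757 / 7 = 22.1394
Σ(R_m − R̄_m)² = 308.8371  ⇒  Var(R_m) = 308.8371 / 7 = 44.1196
β = Cov / Var(R_m) = 22.1394 / 44.1196 = 0.5018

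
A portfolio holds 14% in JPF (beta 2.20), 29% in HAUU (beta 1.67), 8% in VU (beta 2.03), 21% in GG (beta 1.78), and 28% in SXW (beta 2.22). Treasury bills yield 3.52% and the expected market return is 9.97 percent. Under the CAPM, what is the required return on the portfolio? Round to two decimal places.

16.10%

β_P = Σ w_i β_i = 0.14×2.20 + 0.29×1.67 + 0.08×2.03 + 0.21×1.78 + 0.28×2.22 = 1.9501
MRP = 9.97% − 3.52% = 6.45%
E(R_P) = R_f + β_P × MRP = 3.52% + 1.9501 × 6.45% = 16.10%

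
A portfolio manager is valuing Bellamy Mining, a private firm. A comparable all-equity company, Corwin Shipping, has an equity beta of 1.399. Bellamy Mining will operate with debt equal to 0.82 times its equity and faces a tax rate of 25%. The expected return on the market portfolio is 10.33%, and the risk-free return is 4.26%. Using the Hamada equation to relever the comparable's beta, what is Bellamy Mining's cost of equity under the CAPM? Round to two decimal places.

17.97%

β_L = β_U × [1 + (1 − t)(D/E)] = 1.399 × [1 + (1 − 0.25) × 0.82]
    = 1.399 × [1 + 0.75 × 0.82] = 1.399 × 1.6150 = 2.2594
MRP = 10.33% − 4.26% = 6.07%
E(R) = R_f + β_L × MRP = 4.26% + 2.2594 × 6.07% = 17.97%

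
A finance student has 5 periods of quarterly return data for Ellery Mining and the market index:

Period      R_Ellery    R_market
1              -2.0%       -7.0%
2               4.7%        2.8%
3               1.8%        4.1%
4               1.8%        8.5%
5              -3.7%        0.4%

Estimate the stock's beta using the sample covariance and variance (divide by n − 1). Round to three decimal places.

Mean R_i = (-2.0 + 4.7 + 1.8 + 1.8 − 3.7) / 5 = 0.5200%
Mean R_m = (-7.0 + 2.8 + 4.1 + 8.5 + 0.4) / 5 = 1.7600%
Σ(R_i − R̄_i)(R_m − R̄_m) = 43.7840  ⇒  Cov = 43.7840 / 4 = 10.9460
Σ(R_m − R̄_m)² = 130.5720  ⇒  Var(R_m) = 130.5720 / 4 = 32.6430
β = Cov / Var(R_m) = 10.9460 / 32.6430 = 0.3353

0.335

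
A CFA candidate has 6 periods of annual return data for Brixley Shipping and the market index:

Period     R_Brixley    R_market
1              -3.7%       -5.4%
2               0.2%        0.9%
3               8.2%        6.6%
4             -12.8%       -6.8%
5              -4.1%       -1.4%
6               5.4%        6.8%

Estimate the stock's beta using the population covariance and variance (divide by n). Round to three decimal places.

1.219

Mean R_i = (-3.7 + 0.2 + 8.2 − 12.8 − 4.1 + 5.4) / 6 = -1.1333%
Mean R_m = (-5.4 + 0.9 + 6.6 − 6.8 − 1.4 + 6.8) / 6 = 0.1167%
Σ(R_i − R̄_i)(R_m − R̄_m) = 204.5733  ⇒  Cov = 204.5733 / 6 = 34.0956
Σ(R_m − R̄_m)² = 167.8883  ⇒  Var(R_m) = 167.8883 / 6 = 27.9814
β = Cov / Var(R_m) = 34.0956 / 27.9814 = 1.2185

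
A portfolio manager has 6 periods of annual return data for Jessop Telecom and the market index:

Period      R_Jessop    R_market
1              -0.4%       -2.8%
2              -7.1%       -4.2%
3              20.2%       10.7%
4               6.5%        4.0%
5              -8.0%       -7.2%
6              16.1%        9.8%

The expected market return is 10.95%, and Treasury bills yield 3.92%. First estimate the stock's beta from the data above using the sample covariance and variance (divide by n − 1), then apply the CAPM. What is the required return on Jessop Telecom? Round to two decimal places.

14.77%

Mean R_i = (-0.4 − 7.1 + 20.2 + 6.5 − 8.0 + 16.1) / 6 = 4.5500%
Mean R_m = (-2.8 − 4.2 + 10.7 + 4.0 − 7.2 + 9.8) / 6 = 1.7167%
Σ(R_i − R̄_i)(R_m − R̄_m) = 441.5950  ⇒  Cov = 441.5950 / 5 = 88.3190
Σ(R_m − R̄_m)² = 286.1683  ⇒  Var(R_m) = 286.1683 / 5 = 57.2337
β = Cov / Var(R_m) = 88.3190 / 57.2337 = 1.5431
MRP = 10.95% − 3.92% = 7.03%
E(R) = R_f + β × MRP = 3.92% + 1.5431 × 7.03% = 14.77%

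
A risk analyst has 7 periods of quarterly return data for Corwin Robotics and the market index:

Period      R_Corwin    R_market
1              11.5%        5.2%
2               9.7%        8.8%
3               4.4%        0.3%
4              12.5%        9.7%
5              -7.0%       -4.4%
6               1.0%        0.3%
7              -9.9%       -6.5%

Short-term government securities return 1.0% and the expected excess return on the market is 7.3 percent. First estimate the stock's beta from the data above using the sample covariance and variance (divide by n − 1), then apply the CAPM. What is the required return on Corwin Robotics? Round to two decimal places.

Mean R_i = (11.5 + 9.7 + 4.4 + 12.5 − 7.0 + 1.0 − 9.9) / 7 = 3.1714%
Mean R_m = (5.2 + 8.8 + 0.3 + 9.7 − 4.4 + 0.3 − 6.5) / 7 = 1.9143%
Σ(R_i − R̄_i)(R_m − R̄_m) = 320.6829  ⇒  Cov = 320.6829 / 6 = 53.4472
Σ(R_m − R̄_m)² = 234.7086  ⇒  Var(R_m) = 234.7086 / 6 = 39.1181
β = Cov / Var(R_m) = 53.4472 / 39.1181 = 1.3663
E(R) = R_f + β × MRP = 1.0% + 1.3663 × 7.3% = 10.97%

10.97%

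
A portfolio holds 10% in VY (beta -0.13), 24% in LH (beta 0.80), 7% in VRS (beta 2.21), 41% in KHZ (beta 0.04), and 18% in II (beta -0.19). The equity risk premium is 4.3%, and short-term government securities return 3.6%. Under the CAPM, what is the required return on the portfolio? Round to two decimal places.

4.96%

β_P = Σ w_i β_i = 0.10×-0.13 + 0.24×0.80 + 0.07×2.21 + 0.41×0.04 + 0.18×-0.19 = 0.3159
E(R_P) = R_f + β_P × MRP = 3.6% + 0.3159 × 4.3% = 4.96%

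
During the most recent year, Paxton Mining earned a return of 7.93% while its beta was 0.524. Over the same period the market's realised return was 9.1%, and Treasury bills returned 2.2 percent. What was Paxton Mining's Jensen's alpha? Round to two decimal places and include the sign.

+2.11%

Market excess return = 9.1% − 2.2% = 6.90%
CAPM benchmark = R_f + β(R_m − R_f) = 2.2% + 0.524 × 6.9% = 5.8156%
α = actual − benchmark = 7.93% − 5.8156% = +2.11%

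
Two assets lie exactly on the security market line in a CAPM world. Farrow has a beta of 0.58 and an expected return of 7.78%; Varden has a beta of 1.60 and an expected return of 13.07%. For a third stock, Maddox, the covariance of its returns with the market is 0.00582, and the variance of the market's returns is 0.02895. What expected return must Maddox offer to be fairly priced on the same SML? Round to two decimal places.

MRP = (13.07% − 7.78%) / (1.60 − 0.58) = 5.1863%
R_f = 7.78% − 0.58 × 5.1863% = 4.7719%
β_Maddox = Cov / Var(R_m) = 0.00582 / 0.02895 = 0.2010
E(R_Maddox) = R_f + β × MRP = 4.7719% + 0.2010 × 5.1863% = 5.81%

5.81%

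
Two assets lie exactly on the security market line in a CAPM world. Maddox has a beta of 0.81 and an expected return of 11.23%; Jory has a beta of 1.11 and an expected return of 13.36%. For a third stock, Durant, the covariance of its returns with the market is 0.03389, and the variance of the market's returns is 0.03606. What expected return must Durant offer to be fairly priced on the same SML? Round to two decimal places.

12.15%

MRP = (13.36% − 11.23%) / (1.11 − 0.81) = 7.1000%
R_f = 11.23% − 0.81 × 7.1000% = 5.4790%
β_Durant = Cov / Var(R_m) = 0.03389 / 0.03606 = 0.9398
E(R_Durant) = R_f + β × MRP = 5.4790% + 0.9398 × 7.1000% = 12.15%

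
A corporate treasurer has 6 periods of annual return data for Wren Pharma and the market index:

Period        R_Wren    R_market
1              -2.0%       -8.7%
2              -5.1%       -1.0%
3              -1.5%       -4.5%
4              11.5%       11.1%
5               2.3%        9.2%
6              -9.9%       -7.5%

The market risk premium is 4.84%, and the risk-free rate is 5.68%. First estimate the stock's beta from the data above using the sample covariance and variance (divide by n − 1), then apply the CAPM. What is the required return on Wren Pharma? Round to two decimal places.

Mean R_i = (-2.0 − 5.1 − 1.5 + 11.5 + 2.3 − 9.9) / 6 = -0.7833%
Mean R_m = (-8.7 − 1.0 − 4.5 + 11.1 + 9.2 − 7.5) / 6 = -0.2333%
Σ(R_i − R̄_i)(R_m − R̄_m) = 251.2133  ⇒  Cov = 251.2133 / 5 = 50.2427
Σ(R_m − R̄_m)² = 360.7133  ⇒  Var(R_m) = 360.7133 / 5 = 72.1427
β = Cov / Var(R_m) = 50.2427 / 72.1427 = 0.6964
E(R) = R_f + β × MRP = 5.68% + 0.6964 × 4.84% = 9.05%

9.05%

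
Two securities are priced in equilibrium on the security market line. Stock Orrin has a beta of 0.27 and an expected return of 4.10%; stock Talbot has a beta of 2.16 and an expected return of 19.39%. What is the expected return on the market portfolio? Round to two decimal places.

10.01%

Both satisfy E(R) = R_f + β·MRP, so the slope of the SML is
MRP = (19.39% − 4.10%) / (2.16 − 0.27) = 15.29% / 1.89 = 8.0899%
R_f = E(R_Orrin) − β_Orrin·MRP = 4.10% − 0.27 × 8.0899% = 1.9157%
E(R_m) = R_f + MRP = 1.9157% + 8.0899% = 10.01%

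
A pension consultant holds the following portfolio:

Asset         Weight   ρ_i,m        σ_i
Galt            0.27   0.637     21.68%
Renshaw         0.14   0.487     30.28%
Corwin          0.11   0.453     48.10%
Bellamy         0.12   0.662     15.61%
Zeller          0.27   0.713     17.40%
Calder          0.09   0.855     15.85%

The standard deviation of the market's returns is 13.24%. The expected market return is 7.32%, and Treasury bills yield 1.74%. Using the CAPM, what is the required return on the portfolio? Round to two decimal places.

β_Galt = 0.637 × 21.68% / 13.24% = 1.0431
β_Renshaw = 0.487 × 30.28% / 13.24% = 1.1138
β_Corwin = 0.453 × 48.10% / 13.24% = 1.6457
β_Bellamy = 0.662 × 15.61% / 13.24% = 0.7805
β_Zeller = 0.713 × 17.40% / 13.24% = 0.9370
β_Calder = 0.855 × 15.85% / 13.24% = 1.0235
β_P = Σ w_i β_i = 0.27×1.0431 + 0.14×1.1138 + 0.11×1.6457 + 0.12×0.7805 + 0.27×0.9370 + 0.09×1.0235 = 1.0574
MRP = 7.32% − 1.74% = 5.58%
E(R_P) = R_f + β_P × MRP = 1.74% + 1.0574 × 5.58% = 7.64%

7.64%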